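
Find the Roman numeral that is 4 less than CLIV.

CLIV = 154
154 - 4 = 150

CL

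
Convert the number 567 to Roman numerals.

Convert 567 to Roman numerals:
  567 contains 1×500 (D)
  67 contains 1×50 (L)
  17 contains 1×10 (X)
  7 contains 1×5 (V)
  2 contains 2×1 (II)

DLXVII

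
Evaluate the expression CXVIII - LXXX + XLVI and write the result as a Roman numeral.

CXVIII = 118, LXXX = 80, XLVI = 46
118 - 80 = 38
38 + 46 = 84

LXXXIV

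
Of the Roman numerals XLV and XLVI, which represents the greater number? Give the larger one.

XLV = 45
XLVI = 46
46 is larger

XLVI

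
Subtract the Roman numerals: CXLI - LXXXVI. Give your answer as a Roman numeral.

CXLI = 141
LXXXVI = 86
141 - 86 = 55

LV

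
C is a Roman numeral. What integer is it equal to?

C: C=100

100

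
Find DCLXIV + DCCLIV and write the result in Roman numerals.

DCLXIV = 664
DCCLIV = 754
664 + 754 = 1418

MCDXVIII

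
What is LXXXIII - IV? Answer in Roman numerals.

LXXXIII = 83
IV = 4
83 - 4 = 79

LXXIX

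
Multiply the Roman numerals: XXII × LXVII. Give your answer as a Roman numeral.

XXII = 22
LXVII = 67
22 × 67 = 1474

MCDLXXIV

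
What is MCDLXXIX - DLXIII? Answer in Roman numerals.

MCDLXXIX = 1479
DLXIII = 563
1479 - 563 = 916

CMXVI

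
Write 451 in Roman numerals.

Convert 451 to Roman numerals:
  451 contains 1×400 (CD)
  51 contains 1×50 (L)
  1 contains 1×1 (I)

CDLI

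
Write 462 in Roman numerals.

Convert 462 to Roman numerals:
  462 contains 1×400 (CD)
  62 contains 1×50 (L)
  12 contains 1×10 (X)
  2 contains 2×1 (II)

CDLXII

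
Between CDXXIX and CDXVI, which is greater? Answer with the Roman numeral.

CDXXIX = 429
CDXVI = 416
429 is larger

CDXXIX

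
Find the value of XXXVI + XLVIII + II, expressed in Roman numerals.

XXXVI = 36, XLVIII = 48, II = 2
36 + 48 = 84
84 + 2 = 86

LXXXVI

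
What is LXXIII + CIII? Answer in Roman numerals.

LXXIII = 73
CIII = 103
73 + 103 = 176

CLXXVI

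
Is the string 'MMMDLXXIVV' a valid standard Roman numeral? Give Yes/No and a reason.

'MMMDLXXIVV': V should not appear more than once

No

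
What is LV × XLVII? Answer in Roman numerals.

LV = 55
XLVII = 47
55 × 47 = 2585

MMDLXXXV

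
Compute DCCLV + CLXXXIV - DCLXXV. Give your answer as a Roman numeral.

DCCLV = 755, CLXXXIV = 184, DCLXXV = 675
755 + 184 = 939
939 - 675 = 264

CCLXIV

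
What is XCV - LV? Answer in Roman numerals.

XCV = 95
LV = 55
95 - 55 = 40

XL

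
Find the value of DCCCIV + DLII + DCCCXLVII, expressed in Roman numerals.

DCCCIV = 804, DLII = 552, DCCCXLVII = 847
804 + 552 = 1356
1356 + 847 = 2203

MMCCIII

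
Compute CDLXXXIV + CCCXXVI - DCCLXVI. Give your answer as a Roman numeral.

CDLXXXIV = 484, CCCXXVI = 326, DCCLXVI = 766
484 + 326 = 810
810 - 766 = 44

XLIV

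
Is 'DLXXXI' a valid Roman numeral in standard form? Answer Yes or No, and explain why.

'DLXXXI': Check the rules: uses only the symbols I, V, X, L, C, D, M; no symbol is repeated more than three times in a row; V, L and D each appear at most once; no smaller symbol precedes a larger one (values never increase from left to right). Value: D (500) + L (50) + X (10) + X (10) + X (10) + I (1) = 581. So it is a valid standard Roman numeral.

Yes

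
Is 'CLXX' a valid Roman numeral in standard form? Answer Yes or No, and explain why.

'CLXX': Check the rules: uses only the symbols I, V, X, L, C, D, M; no symbol is repeated more than three times in a row; V, L and D each appear at most once; no smaller symbol precedes a larger one (values never increase from left to right). Value: C (100) + L (50) + X (10) + X (10) = 170. So it is a valid standard Roman numeral.

Yes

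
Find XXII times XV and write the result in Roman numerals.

XXII = 22
XV = 15
22 × 15 = 330

CCCXXX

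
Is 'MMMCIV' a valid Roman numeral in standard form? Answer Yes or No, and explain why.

'MMMCIV': Check the rules: uses only the symbols I, V, X, L, C, D, M; no symbol is repeated more than three times in a row; V, L and D each appear at most once; the only place a smaller symbol precedes a larger one is the allowed subtractive pair IV, the symbol right after such a pair (if any) is smaller than the pair's first symbol, and otherwise the values never increase from left to right. Value: M (1000) + M (1000) + M (1000) + C (100) + IV (4) = 3104. So it is a valid standard Roman numeral.

Yes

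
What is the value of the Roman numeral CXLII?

CXLII: C=100, XL=40, I=1, I=1
100 + 40 + 1 + 1 = 142

142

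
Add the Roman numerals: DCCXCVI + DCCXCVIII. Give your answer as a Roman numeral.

DCCXCVI = 796
DCCXCVIII = 798
796 + 798 = 1594

MDXCIV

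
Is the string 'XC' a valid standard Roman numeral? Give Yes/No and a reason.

'XC': Check the rules: uses only the symbols I, V, X, L, C, D, M; no symbol is repeated more than three times in a row; V, L and D each appear at most once; the only place a smaller symbol precedes a larger one is the allowed subtractive pair XC, the symbol right after such a pair (if any) is smaller than the pair's first symbol, and otherwise the values never increase from left to right. Value: XC = 90. So it is a valid standard Roman numeral.

Yes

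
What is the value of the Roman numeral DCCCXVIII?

DCCCXVIII: D=500, C=100, C=100, C=100, X=10, V=5, I=1, I=1, I=1
500 + 100 + 100 + 100 + 10 + 5 + 1 + 1 + 1 = 818

818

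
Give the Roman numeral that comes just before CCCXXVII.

CCCXXVII = 327, so the previous integer is 327 - 1 = 326

CCCXXVI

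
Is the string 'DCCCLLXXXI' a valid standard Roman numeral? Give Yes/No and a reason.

'DCCCLLXXXI': L should not appear more than once

No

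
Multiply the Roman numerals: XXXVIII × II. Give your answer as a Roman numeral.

XXXVIII = 38
II = 2
38 × 2 = 76

LXXVI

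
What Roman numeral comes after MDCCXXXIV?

MDCCXXXIV = 1734; next is 1735

MDCCXXXV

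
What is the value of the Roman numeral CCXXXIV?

CCXXXIV: C=100, C=100, X=10, X=10, X=10, IV=4
100 + 100 + 10 + 10 + 10 + 4 = 234

234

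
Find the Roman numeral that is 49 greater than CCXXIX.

CCXXIX = 229
229 + 49 = 278

CCLXXVIII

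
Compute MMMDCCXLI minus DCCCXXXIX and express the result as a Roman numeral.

MMMDCCXLI = 3741
DCCCXXXIX = 839
3741 - 839 = 2902

MMCMII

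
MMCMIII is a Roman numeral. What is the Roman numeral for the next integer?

MMCMIII = 2903; next is 2904

MMCMIV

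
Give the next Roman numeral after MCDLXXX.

MCDLXXX = 1480; next is 1481

MCDLXXXI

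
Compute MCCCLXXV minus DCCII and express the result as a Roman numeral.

MCCCLXXV = 1375
DCCII = 702
1375 - 702 = 673

DCLXXIII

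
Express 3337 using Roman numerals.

Convert 3337 to Roman numerals:
  3337 contains 3×1000 (MMM)
  337 contains 3×100 (CCC)
  37 contains 3×10 (XXX)
  7 contains 1×5 (V)
  2 contains 2×1 (II)

MMMCCCXXXVII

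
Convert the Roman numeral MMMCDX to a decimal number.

MMMCDX: M=1000, M=1000, M=1000, CD=400, X=10
1000 + 1000 + 1000 + 400 + 10 = 3410

3410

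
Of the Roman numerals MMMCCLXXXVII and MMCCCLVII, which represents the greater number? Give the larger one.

MMMCCLXXXVII = 3287
MMCCCLVII = 2357
3287 is larger

MMMCCLXXXVII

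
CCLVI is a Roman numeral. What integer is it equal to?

CCLVI: C=100, C=100, L=50, V=5, I=1
100 + 100 + 50 + 5 + 1 = 256

256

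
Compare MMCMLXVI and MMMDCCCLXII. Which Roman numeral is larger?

MMCMLXVI = 2966
MMMDCCCLXII = 3862
3862 is larger

MMMDCCCLXII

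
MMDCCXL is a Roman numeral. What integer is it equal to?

MMDCCXL: M=1000, M=1000, D=500, C=100, C=100, XL=40
1000 + 1000 + 500 + 100 + 100 + 40 = 2740

2740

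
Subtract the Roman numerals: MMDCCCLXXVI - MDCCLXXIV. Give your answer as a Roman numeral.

MMDCCCLXXVI = 2876
MDCCLXXIV = 1774
2876 - 1774 = 1102

MCII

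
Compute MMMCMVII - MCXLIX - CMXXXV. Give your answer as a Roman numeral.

MMMCMVII = 3907, MCXLIX = 1149, CMXXXV = 935
3907 - 1149 = 2758
2758 - 935 = 1823

MDCCCXXIII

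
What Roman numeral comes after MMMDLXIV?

MMMDLXIV = 3564, so the next integer is 3564 + 1 = 3565

MMMDLXV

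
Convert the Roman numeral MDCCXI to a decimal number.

MDCCXI: M=1000, D=500, C=100, C=100, X=10, I=1
1000 + 500 + 100 + 100 + 10 + 1 = 1711

1711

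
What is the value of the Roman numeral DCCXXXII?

DCCXXXII: D=500, C=100, C=100, X=10, X=10, X=10, I=1, I=1
500 + 100 + 100 + 10 + 10 + 10 + 1 + 1 = 732

732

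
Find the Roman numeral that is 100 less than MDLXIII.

MDLXIII = 1563
1563 - 100 = 1463

MCDLXIII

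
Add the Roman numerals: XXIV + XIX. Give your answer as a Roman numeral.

XXIV = 24
XIX = 19
24 + 19 = 43

XLIII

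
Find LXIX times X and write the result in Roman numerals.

LXIX = 69
X = 10
69 × 10 = 690

DCXC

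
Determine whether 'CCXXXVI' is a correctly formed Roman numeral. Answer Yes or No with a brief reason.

'CCXXXVI': Check the rules: uses only the symbols I, V, X, L, C, D, M; no symbol is repeated more than three times in a row; V, L and D each appear at most once; no smaller symbol precedes a larger one (values never increase from left to right). Value: C (100) + C (100) + X (10) + X (10) + X (10) + V (5) + I (1) = 236. So it is a valid standard Roman numeral.

Yes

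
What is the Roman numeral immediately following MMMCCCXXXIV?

MMMCCCXXXIV = 3334; next is 3335

MMMCCCXXXV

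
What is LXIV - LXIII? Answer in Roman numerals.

LXIV = 64
LXIII = 63
64 - 63 = 1

I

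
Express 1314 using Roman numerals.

Convert 1314 to Roman numerals:
  1314 contains 1×1000 (M)
  314 contains 3×100 (CCC)
  14 contains 1×10 (X)
  4 contains 1×4 (IV)

MCCCXIV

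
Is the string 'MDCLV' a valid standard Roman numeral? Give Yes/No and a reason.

'MDCLV': Check the rules: uses only the symbols I, V, X, L, C, D, M; no symbol is repeated more than three times in a row; V, L and D each appear at most once; no smaller symbol precedes a larger one (values never increase from left to right). Value: M (1000) + D (500) + C (100) + L (50) + V (5) = 1655. So it is a valid standard Roman numeral.

Yes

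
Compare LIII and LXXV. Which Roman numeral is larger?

LIII = 53
LXXV = 75
75 is larger

LXXV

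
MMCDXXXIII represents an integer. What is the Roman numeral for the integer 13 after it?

MMCDXXXIII = 2433
2433 + 13 = 2446

MMCDXLVI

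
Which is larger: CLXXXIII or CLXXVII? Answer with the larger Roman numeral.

CLXXXIII = 183
CLXXVII = 177
183 is larger

CLXXXIII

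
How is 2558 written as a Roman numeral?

Convert 2558 to Roman numerals:
  2558 contains 2×1000 (MM)
  558 contains 1×500 (D)
  58 contains 1×50 (L)
  8 contains 1×5 (V)
  3 contains 3×1 (III)

MMDLVIII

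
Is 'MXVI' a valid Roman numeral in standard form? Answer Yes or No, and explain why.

'MXVI': Check the rules: uses only the symbols I, V, X, L, C, D, M; no symbol is repeated more than three times in a row; V, L and D each appear at most once; no smaller symbol precedes a larger one (values never increase from left to right). Value: M (1000) + X (10) + V (5) + I (1) = 1016. So it is a valid standard Roman numeral.

Yes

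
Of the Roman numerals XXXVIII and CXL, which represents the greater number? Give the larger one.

XXXVIII = 38
CXL = 140
140 is larger

CXL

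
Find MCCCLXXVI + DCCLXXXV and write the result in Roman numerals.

MCCCLXXVI = 1376
DCCLXXXV = 785
1376 + 785 = 2161

MMCLXI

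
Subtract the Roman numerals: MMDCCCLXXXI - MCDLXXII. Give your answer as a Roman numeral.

MMDCCCLXXXI = 2881
MCDLXXII = 1472
2881 - 1472 = 1409

MCDIX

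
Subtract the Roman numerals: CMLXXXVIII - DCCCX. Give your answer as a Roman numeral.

CMLXXXVIII = 988
DCCCX = 810
988 - 810 = 178

CLXXVIII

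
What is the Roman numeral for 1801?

Convert 1801 to Roman numerals:
  1801 contains 1×1000 (M)
  801 contains 1×500 (D)
  301 contains 3×100 (CCC)
  1 contains 1×1 (I)

MDCCCI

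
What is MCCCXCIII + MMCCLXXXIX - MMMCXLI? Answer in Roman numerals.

MCCCXCIII = 1393, MMCCLXXXIX = 2289, MMMCXLI = 3141
1393 + 2289 = 3682
3682 - 3141 = 541

DXLI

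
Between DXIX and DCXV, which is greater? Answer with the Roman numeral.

DXIX = 519
DCXV = 615
615 is larger

DCXV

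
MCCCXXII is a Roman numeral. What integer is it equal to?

MCCCXXII: M=1000, C=100, C=100, C=100, X=10, X=10, I=1, I=1
1000 + 100 + 100 + 100 + 10 + 10 + 1 + 1 = 1322

1322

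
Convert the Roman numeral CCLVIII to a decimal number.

CCLVIII: C=100, C=100, L=50, V=5, I=1, I=1, I=1
100 + 100 + 50 + 5 + 1 + 1 + 1 = 258

258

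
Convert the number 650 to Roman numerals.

Convert 650 to Roman numerals:
  650 contains 1×500 (D)
  150 contains 1×100 (C)
  50 contains 1×50 (L)

DCL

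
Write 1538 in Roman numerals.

Convert 1538 to Roman numerals:
  1538 contains 1×1000 (M)
  538 contains 1×500 (D)
  38 contains 3×10 (XXX)
  8 contains 1×5 (V)
  3 contains 3×1 (III)

MDXXXVIII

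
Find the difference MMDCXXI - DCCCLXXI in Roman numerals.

MMDCXXI = 2621
DCCCLXXI = 871
2621 - 871 = 1750

MDCCL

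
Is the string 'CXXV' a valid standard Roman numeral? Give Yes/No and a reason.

'CXXV': Check the rules: uses only the symbols I, V, X, L, C, D, M; no symbol is repeated more than three times in a row; V, L and D each appear at most once; no smaller symbol precedes a larger one (values never increase from left to right). Value: C (100) + X (10) + X (10) + V (5) = 125. So it is a valid standard Roman numeral.

Yes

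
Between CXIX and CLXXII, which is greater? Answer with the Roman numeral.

CXIX = 119
CLXXII = 172
172 is larger

CLXXII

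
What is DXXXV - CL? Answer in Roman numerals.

DXXXV = 535
CL = 150
535 - 150 = 385

CCCLXXXV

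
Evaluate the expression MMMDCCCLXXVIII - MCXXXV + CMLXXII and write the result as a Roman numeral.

MMMDCCCLXXVIII = 3878, MCXXXV = 1135, CMLXXII = 972
3878 - 1135 = 2743
2743 + 972 = 3715

MMMDCCXV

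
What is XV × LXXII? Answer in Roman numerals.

XV = 15
LXXII = 72
15 × 72 = 1080

MLXXX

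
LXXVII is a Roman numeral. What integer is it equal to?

LXXVII: L=50, X=10, X=10, V=5, I=1, I=1
50 + 10 + 10 + 5 + 1 + 1 = 77

77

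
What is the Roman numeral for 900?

Convert 900 to Roman numerals:
  900 contains 1×900 (CM)

CM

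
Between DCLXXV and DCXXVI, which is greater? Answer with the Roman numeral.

DCLXXV = 675
DCXXVI = 626
675 is larger

DCLXXV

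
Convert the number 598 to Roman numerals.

Convert 598 to Roman numerals:
  598 contains 1×500 (D)
  98 contains 1×90 (XC)
  8 contains 1×5 (V)
  3 contains 3×1 (III)

DXCVIII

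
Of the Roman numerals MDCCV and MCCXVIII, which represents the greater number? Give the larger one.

MDCCV = 1705
MCCXVIII = 1218
1705 is larger

MDCCV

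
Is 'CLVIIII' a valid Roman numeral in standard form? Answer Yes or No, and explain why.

'CLVIIII': More than 3 consecutive I's

No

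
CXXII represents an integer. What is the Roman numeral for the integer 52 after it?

CXXII = 122
122 + 52 = 174

CLXXIV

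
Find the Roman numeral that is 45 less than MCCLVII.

MCCLVII = 1257
1257 - 45 = 1212

MCCXII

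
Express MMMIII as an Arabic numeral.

MMMIII: M=1000, M=1000, M=1000, I=1, I=1, I=1
1000 + 1000 + 1000 + 1 + 1 + 1 = 3003

3003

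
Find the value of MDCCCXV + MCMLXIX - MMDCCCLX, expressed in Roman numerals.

MDCCCXV = 1815, MCMLXIX = 1969, MMDCCCLX = 2860
1815 + 1969 = 3784
3784 - 2860 = 924

CMXXIV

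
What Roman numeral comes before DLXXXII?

DLXXXII = 582; previous is 581

DLXXXI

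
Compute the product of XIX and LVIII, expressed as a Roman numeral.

XIX = 19
LVIII = 58
19 × 58 = 1102

MCII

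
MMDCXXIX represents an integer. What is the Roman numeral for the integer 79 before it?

MMDCXXIX = 2629
2629 - 79 = 2550

MMDL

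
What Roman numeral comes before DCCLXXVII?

DCCLXXVII = 777; previous is 776

DCCLXXVI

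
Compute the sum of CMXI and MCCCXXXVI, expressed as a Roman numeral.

CMXI = 911
MCCCXXXVI = 1336
911 + 1336 = 2247

MMCCXLVII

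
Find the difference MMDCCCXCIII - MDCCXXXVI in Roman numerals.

MMDCCCXCIII = 2893
MDCCXXXVI = 1736
2893 - 1736 = 1157

MCLVII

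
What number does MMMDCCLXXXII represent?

MMMDCCLXXXII: M=1000, M=1000, M=1000, D=500, C=100, C=100, L=50, X=10, X=10, X=10, I=1, I=1
1000 + 1000 + 1000 + 500 + 100 + 100 + 50 + 10 + 10 + 10 + 1 + 1 = 3782

3782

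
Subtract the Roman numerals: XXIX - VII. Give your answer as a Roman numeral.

XXIX = 29
VII = 7
29 - 7 = 22

XXII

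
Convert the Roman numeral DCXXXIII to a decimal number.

DCXXXIII: D=500, C=100, X=10, X=10, X=10, I=1, I=1, I=1
500 + 100 + 10 + 10 + 10 + 1 + 1 + 1 = 633

633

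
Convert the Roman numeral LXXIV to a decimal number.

LXXIV: L=50, X=10, X=10, IV=4
50 + 10 + 10 + 4 = 74

74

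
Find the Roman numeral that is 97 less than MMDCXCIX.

MMDCXCIX = 2699
2699 - 97 = 2602

MMDCII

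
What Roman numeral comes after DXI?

DXI = 511; next is 512

DXII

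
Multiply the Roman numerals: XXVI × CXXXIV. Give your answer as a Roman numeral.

XXVI = 26
CXXXIV = 134
26 × 134 = 3484

MMMCDLXXXIV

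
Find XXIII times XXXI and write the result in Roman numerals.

XXIII = 23
XXXI = 31
23 × 31 = 713

DCCXIII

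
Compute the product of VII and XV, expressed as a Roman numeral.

VII = 7
XV = 15
7 × 15 = 105

CV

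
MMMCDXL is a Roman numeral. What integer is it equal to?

MMMCDXL: M=1000, M=1000, M=1000, CD=400, XL=40
1000 + 1000 + 1000 + 400 + 40 = 3440

3440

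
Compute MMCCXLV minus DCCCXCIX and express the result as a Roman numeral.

MMCCXLV = 2245
DCCCXCIX = 899
2245 - 899 = 1346

MCCCXLVI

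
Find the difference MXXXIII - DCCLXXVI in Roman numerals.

MXXXIII = 1033
DCCLXXVI = 776
1033 - 776 = 257

CCLVII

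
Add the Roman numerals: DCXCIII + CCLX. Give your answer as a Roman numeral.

DCXCIII = 693
CCLX = 260
693 + 260 = 953

CMLIII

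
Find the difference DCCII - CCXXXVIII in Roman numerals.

DCCII = 702
CCXXXVIII = 238
702 - 238 = 464

CDLXIV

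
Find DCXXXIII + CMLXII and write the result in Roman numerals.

DCXXXIII = 633
CMLXII = 962
633 + 962 = 1595

MDXCV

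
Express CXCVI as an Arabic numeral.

CXCVI: C=100, XC=90, V=5, I=1
100 + 90 + 5 + 1 = 196

196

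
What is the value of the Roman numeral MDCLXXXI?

MDCLXXXI: M=1000, D=500, C=100, L=50, X=10, X=10, X=10, I=1
1000 + 500 + 100 + 50 + 10 + 10 + 10 + 1 = 1681

1681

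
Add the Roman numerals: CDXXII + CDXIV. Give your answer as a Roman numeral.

CDXXII = 422
CDXIV = 414
422 + 414 = 836

DCCCXXXVI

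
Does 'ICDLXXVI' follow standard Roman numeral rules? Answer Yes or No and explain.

'ICDLXXVI': Invalid subtractive combination: IC

No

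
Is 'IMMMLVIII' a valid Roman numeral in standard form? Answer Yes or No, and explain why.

'IMMMLVIII': Invalid subtractive combination: IM

No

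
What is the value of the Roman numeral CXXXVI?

CXXXVI: C=100, X=10, X=10, X=10, V=5, I=1
100 + 10 + 10 + 10 + 5 + 1 = 136

136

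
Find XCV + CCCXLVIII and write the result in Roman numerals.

XCV = 95
CCCXLVIII = 348
95 + 348 = 443

CDXLIII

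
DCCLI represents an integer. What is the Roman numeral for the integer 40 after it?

DCCLI = 751
751 + 40 = 791

DCCXCI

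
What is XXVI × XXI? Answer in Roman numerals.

XXVI = 26
XXI = 21
26 × 21 = 546

DXLVI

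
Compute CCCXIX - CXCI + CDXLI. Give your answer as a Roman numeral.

CCCXIX = 319, CXCI = 191, CDXLI = 441
319 - 191 = 128
128 + 441 = 569

DLXIX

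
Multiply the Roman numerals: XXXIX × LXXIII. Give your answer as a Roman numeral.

XXXIX = 39
LXXIII = 73
39 × 73 = 2847

MMDCCCXLVII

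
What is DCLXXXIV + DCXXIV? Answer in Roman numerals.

DCLXXXIV = 684
DCXXIV = 624
684 + 624 = 1308

MCCCVIII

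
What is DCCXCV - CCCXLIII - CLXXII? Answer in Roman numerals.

DCCXCV = 795, CCCXLIII = 343, CLXXII = 172
795 - 343 = 452
452 - 172 = 280

CCLXXX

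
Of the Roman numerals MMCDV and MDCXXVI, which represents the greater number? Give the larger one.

MMCDV = 2405
MDCXXVI = 1626
2405 is larger

MMCDV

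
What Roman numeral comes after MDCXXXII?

MDCXXXII = 1632; next is 1633

MDCXXXIII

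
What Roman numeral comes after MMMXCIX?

MMMXCIX = 3099; next is 3100

MMMC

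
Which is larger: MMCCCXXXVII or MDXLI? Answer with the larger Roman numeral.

MMCCCXXXVII = 2337
MDXLI = 1541
2337 is larger

MMCCCXXXVII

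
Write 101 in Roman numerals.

Convert 101 to Roman numerals:
  101 contains 1×100 (C)
  1 contains 1×1 (I)

CI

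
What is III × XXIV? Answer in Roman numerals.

III = 3
XXIV = 24
3 × 24 = 72

LXXII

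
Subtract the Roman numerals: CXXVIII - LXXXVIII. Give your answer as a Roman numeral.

CXXVIII = 128
LXXXVIII = 88
128 - 88 = 40

XL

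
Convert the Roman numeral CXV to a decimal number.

CXV: C=100, X=10, V=5
100 + 10 + 5 = 115

115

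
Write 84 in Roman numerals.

Convert 84 to Roman numerals:
  84 contains 1×50 (L)
  34 contains 3×10 (XXX)
  4 contains 1×4 (IV)

LXXXIV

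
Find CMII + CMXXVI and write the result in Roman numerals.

CMII = 902
CMXXVI = 926
902 + 926 = 1828

MDCCCXXVIII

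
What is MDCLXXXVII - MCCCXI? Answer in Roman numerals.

MDCLXXXVII = 1687
MCCCXI = 1311
1687 - 1311 = 376

CCCLXXVI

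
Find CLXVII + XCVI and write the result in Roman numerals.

CLXVII = 167
XCVI = 96
167 + 96 = 263

CCLXIII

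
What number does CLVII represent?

CLVII: C=100, L=50, V=5, I=1, I=1
100 + 50 + 5 + 1 + 1 = 157

157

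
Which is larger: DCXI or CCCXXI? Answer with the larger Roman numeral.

DCXI = 611
CCCXXI = 321
611 is larger

DCXI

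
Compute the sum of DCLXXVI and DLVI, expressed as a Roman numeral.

DCLXXVI = 676
DLVI = 556
676 + 556 = 1232

MCCXXXII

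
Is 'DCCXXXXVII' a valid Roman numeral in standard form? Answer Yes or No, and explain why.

'DCCXXXXVII': More than 3 consecutive X's

No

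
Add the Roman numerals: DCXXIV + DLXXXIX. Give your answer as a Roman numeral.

DCXXIV = 624
DLXXXIX = 589
624 + 589 = 1213

MCCXIII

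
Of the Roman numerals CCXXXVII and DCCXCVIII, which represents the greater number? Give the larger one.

CCXXXVII = 237
DCCXCVIII = 798
798 is larger

DCCXCVIII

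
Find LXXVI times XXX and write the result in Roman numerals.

LXXVI = 76
XXX = 30
76 × 30 = 2280

MMCCLXXX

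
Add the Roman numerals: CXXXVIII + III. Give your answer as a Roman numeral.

CXXXVIII = 138
III = 3
138 + 3 = 141

CXLI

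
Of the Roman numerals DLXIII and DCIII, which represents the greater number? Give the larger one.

DLXIII = 563
DCIII = 603
603 is larger

DCIII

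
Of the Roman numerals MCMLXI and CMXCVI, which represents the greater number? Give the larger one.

MCMLXI = 1961
CMXCVI = 996
1961 is larger

MCMLXI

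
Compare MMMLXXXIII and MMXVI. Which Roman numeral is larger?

MMMLXXXIII = 3083
MMXVI = 2016
3083 is larger

MMMLXXXIII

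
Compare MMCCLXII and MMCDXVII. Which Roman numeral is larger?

MMCCLXII = 2262
MMCDXVII = 2417
2417 is larger

MMCDXVII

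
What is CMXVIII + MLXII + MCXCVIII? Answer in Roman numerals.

CMXVIII = 918, MLXII = 1062, MCXCVIII = 1198
918 + 1062 = 1980
1980 + 1198 = 3178

MMMCLXXVIII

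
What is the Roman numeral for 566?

Convert 566 to Roman numerals:
  566 contains 1×500 (D)
  66 contains 1×50 (L)
  16 contains 1×10 (X)
  6 contains 1×5 (V)
  1 contains 1×1 (I)

DLXVI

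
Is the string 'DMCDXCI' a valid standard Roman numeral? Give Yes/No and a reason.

'DMCDXCI': D should not appear more than once

No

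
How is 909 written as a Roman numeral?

Convert 909 to Roman numerals:
  909 contains 1×900 (CM)
  9 contains 1×9 (IX)

CMIX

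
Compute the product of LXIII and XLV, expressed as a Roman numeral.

LXIII = 63
XLV = 45
63 × 45 = 2835

MMDCCCXXXV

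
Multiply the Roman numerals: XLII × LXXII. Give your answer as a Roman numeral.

XLII = 42
LXXII = 72
42 × 72 = 3024

MMMXXIV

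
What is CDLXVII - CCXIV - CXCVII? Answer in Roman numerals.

CDLXVII = 467, CCXIV = 214, CXCVII = 197
467 - 214 = 253
253 - 197 = 56

LVI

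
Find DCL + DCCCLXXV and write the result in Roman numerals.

DCL = 650
DCCCLXXV = 875
650 + 875 = 1525

MDXXV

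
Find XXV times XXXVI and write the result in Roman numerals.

XXV = 25
XXXVI = 36
25 × 36 = 900

CM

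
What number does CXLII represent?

CXLII: C=100, XL=40, I=1, I=1
100 + 40 + 1 + 1 = 142

142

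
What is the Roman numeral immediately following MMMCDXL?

MMMCDXL = 3440, so the next integer is 3440 + 1 = 3441

MMMCDXLI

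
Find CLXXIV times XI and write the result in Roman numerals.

CLXXIV = 174
XI = 11
174 × 11 = 1914

MCMXIV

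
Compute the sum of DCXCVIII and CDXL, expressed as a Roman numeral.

DCXCVIII = 698
CDXL = 440
698 + 440 = 1138

MCXXXVIII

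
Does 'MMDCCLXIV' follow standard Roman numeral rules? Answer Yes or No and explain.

'MMDCCLXIV': Check the rules: uses only the symbols I, V, X, L, C, D, M; no symbol is repeated more than three times in a row; V, L and D each appear at most once; the only place a smaller symbol precedes a larger one is the allowed subtractive pair IV, the symbol right after such a pair (if any) is smaller than the pair's first symbol, and otherwise the values never increase from left to right. Value: M (1000) + M (1000) + D (500) + C (100) + C (100) + L (50) + X (10) + IV (4) = 2764. So it is a valid standard Roman numeral.

Yes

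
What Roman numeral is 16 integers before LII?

LII = 52
52 - 16 = 36

XXXVI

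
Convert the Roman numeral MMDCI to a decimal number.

MMDCI: M=1000, M=1000, D=500, C=100, I=1
1000 + 1000 + 500 + 100 + 1 = 2601

2601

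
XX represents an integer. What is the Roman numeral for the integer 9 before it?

XX = 20
20 - 9 = 11

XI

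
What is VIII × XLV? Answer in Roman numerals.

VIII = 8
XLV = 45
8 × 45 = 360

CCCLX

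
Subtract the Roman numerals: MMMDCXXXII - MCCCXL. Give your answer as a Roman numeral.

MMMDCXXXII = 3632
MCCCXL = 1340
3632 - 1340 = 2292

MMCCXCII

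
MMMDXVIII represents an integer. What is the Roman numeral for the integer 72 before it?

MMMDXVIII = 3518
3518 - 72 = 3446

MMMCDXLVI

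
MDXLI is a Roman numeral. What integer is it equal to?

MDXLI: M=1000, D=500, XL=40, I=1
1000 + 500 + 40 + 1 = 1541

1541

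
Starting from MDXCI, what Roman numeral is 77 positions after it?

MDXCI = 1591
1591 + 77 = 1668

MDCLXVIII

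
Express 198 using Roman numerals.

Convert 198 to Roman numerals:
  198 contains 1×100 (C)
  98 contains 1×90 (XC)
  8 contains 1×5 (V)
  3 contains 3×1 (III)

CXCVIII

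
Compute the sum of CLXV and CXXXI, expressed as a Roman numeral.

CLXV = 165
CXXXI = 131
165 + 131 = 296

CCXCVI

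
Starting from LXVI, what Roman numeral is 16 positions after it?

LXVI = 66
66 + 16 = 82

LXXXII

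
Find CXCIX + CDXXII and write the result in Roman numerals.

CXCIX = 199
CDXXII = 422
199 + 422 = 621

DCXXI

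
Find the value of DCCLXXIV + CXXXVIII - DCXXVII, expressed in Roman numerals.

DCCLXXIV = 774, CXXXVIII = 138, DCXXVII = 627
774 + 138 = 912
912 - 627 = 285

CCLXXXV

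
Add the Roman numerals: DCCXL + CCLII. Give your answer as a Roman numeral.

DCCXL = 740
CCLII = 252
740 + 252 = 992

CMXCII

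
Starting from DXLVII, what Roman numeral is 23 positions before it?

DXLVII = 547
547 - 23 = 524

DXXIV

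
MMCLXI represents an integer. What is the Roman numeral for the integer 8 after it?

MMCLXI = 2161
2161 + 8 = 2169

MMCLXIX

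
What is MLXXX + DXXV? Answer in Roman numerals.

MLXXX = 1080
DXXV = 525
1080 + 525 = 1605

MDCV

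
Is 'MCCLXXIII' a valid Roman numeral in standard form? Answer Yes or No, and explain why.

'MCCLXXIII': Check the rules: uses only the symbols I, V, X, L, C, D, M; no symbol is repeated more than three times in a row; V, L and D each appear at most once; no smaller symbol precedes a larger one (values never increase from left to right). Value: M (1000) + C (100) + C (100) + L (50) + X (10) + X (10) + I (1) + I (1) + I (1) = 1273. So it is a valid standard Roman numeral.

Yes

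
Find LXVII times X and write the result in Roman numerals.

LXVII = 67
X = 10
67 × 10 = 670

DCLXX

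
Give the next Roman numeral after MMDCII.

MMDCII = 2602, so the next integer is 2602 + 1 = 2603

MMDCIII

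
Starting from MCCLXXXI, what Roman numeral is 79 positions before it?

MCCLXXXI = 1281
1281 - 79 = 1202

MCCII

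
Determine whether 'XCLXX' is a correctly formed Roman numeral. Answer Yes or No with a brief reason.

'XCLXX': X (position 1) comes before the larger symbol L (position 3) without being directly in front of it as a subtractive pair; apart from IV, IX, XL, XC, CD and CM, symbols must go from largest to smallest

No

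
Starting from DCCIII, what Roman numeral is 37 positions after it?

DCCIII = 703
703 + 37 = 740

DCCXL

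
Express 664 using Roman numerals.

Convert 664 to Roman numerals:
  664 contains 1×500 (D)
  164 contains 1×100 (C)
  64 contains 1×50 (L)
  14 contains 1×10 (X)
  4 contains 1×4 (IV)

DCLXIV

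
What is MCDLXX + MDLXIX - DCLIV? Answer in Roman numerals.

MCDLXX = 1470, MDLXIX = 1569, DCLIV = 654
1470 + 1569 = 3039
3039 - 654 = 2385

MMCCCLXXXV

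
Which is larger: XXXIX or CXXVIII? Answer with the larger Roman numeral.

XXXIX = 39
CXXVIII = 128
128 is larger

CXXVIII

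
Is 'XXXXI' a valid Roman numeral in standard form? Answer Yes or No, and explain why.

'XXXXI': More than 3 consecutive X's

No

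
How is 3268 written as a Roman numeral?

Convert 3268 to Roman numerals:
  3268 contains 3×1000 (MMM)
  268 contains 2×100 (CC)
  68 contains 1×50 (L)
  18 contains 1×10 (X)
  8 contains 1×5 (V)
  3 contains 3×1 (III)

MMMCCLXVIII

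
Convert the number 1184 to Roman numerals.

Convert 1184 to Roman numerals:
  1184 contains 1×1000 (M)
  184 contains 1×100 (C)
  84 contains 1×50 (L)
  34 contains 3×10 (XXX)
  4 contains 1×4 (IV)

MCLXXXIV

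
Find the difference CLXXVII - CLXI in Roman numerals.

CLXXVII = 177
CLXI = 161
177 - 161 = 16

XVI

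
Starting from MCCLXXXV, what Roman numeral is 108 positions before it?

MCCLXXXV = 1285
1285 - 108 = 1177

MCLXXVII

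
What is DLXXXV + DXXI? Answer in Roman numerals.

DLXXXV = 585
DXXI = 521
585 + 521 = 1106

MCVI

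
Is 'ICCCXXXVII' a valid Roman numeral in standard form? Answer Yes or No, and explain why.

'ICCCXXXVII': Invalid subtractive combination: IC

No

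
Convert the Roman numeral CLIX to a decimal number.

CLIX: C=100, L=50, IX=9
100 + 50 + 9 = 159

159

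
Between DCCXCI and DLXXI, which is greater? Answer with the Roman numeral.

DCCXCI = 791
DLXXI = 571
791 is larger

DCCXCI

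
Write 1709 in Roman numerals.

Convert 1709 to Roman numerals:
  1709 contains 1×1000 (M)
  709 contains 1×500 (D)
  209 contains 2×100 (CC)
  9 contains 1×9 (IX)

MDCCIX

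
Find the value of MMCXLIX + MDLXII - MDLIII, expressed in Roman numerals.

MMCXLIX = 2149, MDLXII = 1562, MDLIII = 1553
2149 + 1562 = 3711
3711 - 1553 = 2158

MMCLVIII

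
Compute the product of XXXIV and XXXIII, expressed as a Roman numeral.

XXXIV = 34
XXXIII = 33
34 × 33 = 1122

MCXXII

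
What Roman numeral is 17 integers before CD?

CD = 400
400 - 17 = 383

CCCLXXXIII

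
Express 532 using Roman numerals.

Convert 532 to Roman numerals:
  532 contains 1×500 (D)
  32 contains 3×10 (XXX)
  2 contains 2×1 (II)

DXXXII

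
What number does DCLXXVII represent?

DCLXXVII: D=500, C=100, L=50, X=10, X=10, V=5, I=1, I=1
500 + 100 + 50 + 10 + 10 + 5 + 1 + 1 = 677

677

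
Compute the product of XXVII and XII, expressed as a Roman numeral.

XXVII = 27
XII = 12
27 × 12 = 324

CCCXXIV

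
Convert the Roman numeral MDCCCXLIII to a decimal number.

MDCCCXLIII: M=1000, D=500, C=100, C=100, C=100, XL=40, I=1, I=1, I=1
1000 + 500 + 100 + 100 + 100 + 40 + 1 + 1 + 1 = 1843

1843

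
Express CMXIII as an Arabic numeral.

CMXIII: CM=900, X=10, I=1, I=1, I=1
900 + 10 + 1 + 1 + 1 = 913

913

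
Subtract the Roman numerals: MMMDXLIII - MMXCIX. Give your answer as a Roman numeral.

MMMDXLIII = 3543
MMXCIX = 2099
3543 - 2099 = 1444

MCDXLIV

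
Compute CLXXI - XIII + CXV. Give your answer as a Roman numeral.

CLXXI = 171, XIII = 13, CXV = 115
171 - 13 = 158
158 + 115 = 273

CCLXXIII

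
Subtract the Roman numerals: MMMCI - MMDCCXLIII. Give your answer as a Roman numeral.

MMMCI = 3101
MMDCCXLIII = 2743
3101 - 2743 = 358

CCCLVIII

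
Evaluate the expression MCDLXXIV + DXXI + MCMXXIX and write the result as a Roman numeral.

MCDLXXIV = 1474, DXXI = 521, MCMXXIX = 1929
1474 + 521 = 1995
1995 + 1929 = 3924

MMMCMXXIV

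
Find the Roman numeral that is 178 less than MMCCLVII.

MMCCLVII = 2257
2257 - 178 = 2079

MMLXXIX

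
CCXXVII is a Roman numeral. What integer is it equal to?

CCXXVII: C=100, C=100, X=10, X=10, V=5, I=1, I=1
100 + 100 + 10 + 10 + 5 + 1 + 1 = 227

227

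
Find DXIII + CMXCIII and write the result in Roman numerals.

DXIII = 513
CMXCIII = 993
513 + 993 = 1506

MDVI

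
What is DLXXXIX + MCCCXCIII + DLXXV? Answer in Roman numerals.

DLXXXIX = 589, MCCCXCIII = 1393, DLXXV = 575
589 + 1393 = 1982
1982 + 575 = 2557

MMDLVII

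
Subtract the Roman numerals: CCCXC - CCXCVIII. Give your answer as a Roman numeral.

CCCXC = 390
CCXCVIII = 298
390 - 298 = 92

XCII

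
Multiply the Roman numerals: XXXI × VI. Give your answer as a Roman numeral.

XXXI = 31
VI = 6
31 × 6 = 186

CLXXXVI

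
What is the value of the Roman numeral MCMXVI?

MCMXVI: M=1000, CM=900, X=10, V=5, I=1
1000 + 900 + 10 + 5 + 1 = 1916

1916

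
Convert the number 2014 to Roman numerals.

Convert 2014 to Roman numerals:
  2014 contains 2×1000 (MM)
  14 contains 1×10 (X)
  4 contains 1×4 (IV)

MMXIV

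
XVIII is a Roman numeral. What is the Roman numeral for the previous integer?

XVIII = 18; previous is 17

XVII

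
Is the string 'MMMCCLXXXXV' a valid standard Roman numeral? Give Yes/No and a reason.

'MMMCCLXXXXV': More than 3 consecutive X's

No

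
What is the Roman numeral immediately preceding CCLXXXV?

CCLXXXV = 285, so the previous integer is 285 - 1 = 284

CCLXXXIV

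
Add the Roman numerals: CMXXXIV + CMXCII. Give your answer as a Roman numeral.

CMXXXIV = 934
CMXCII = 992
934 + 992 = 1926

MCMXXVI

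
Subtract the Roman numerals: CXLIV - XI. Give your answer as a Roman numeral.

CXLIV = 144
XI = 11
144 - 11 = 133

CXXXIII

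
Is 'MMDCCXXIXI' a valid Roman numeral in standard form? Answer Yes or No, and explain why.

'MMDCCXXIXI': I cannot come right after the subtractive pair IX: once I is subtracted in IX, the next symbol must be smaller than I

No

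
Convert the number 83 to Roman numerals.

Convert 83 to Roman numerals:
  83 contains 1×50 (L)
  33 contains 3×10 (XXX)
  3 contains 3×1 (III)

LXXXIII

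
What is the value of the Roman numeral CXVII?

CXVII: C=100, X=10, V=5, I=1, I=1
100 + 10 + 5 + 1 + 1 = 117

117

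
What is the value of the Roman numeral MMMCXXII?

MMMCXXII: M=1000, M=1000, M=1000, C=100, X=10, X=10, I=1, I=1
1000 + 1000 + 1000 + 100 + 10 + 10 + 1 + 1 = 3122

3122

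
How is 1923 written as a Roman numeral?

Convert 1923 to Roman numerals:
  1923 contains 1×1000 (M)
  923 contains 1×900 (CM)
  23 contains 2×10 (XX)
  3 contains 3×1 (III)

MCMXXIII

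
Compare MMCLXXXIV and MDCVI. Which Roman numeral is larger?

MMCLXXXIV = 2184
MDCVI = 1606
2184 is larger

MMCLXXXIV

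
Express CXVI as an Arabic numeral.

CXVI: C=100, X=10, V=5, I=1
100 + 10 + 5 + 1 = 116

116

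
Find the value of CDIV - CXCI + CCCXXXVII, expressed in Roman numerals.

CDIV = 404, CXCI = 191, CCCXXXVII = 337
404 - 191 = 213
213 + 337 = 550

DL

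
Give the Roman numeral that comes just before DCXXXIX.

DCXXXIX = 639, so the previous integer is 639 - 1 = 638

DCXXXVIII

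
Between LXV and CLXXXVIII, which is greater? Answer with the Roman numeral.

LXV = 65
CLXXXVIII = 188
188 is larger

CLXXXVIII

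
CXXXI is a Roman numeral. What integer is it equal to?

CXXXI: C=100, X=10, X=10, X=10, I=1
100 + 10 + 10 + 10 + 1 = 131

131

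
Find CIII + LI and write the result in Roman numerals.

CIII = 103
LI = 51
103 + 51 = 154

CLIV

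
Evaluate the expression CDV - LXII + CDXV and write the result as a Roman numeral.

CDV = 405, LXII = 62, CDXV = 415
405 - 62 = 343
343 + 415 = 758

DCCLVIII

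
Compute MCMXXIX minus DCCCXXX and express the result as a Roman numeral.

MCMXXIX = 1929
DCCCXXX = 830
1929 - 830 = 1099

MXCIX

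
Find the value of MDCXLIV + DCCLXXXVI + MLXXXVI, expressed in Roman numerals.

MDCXLIV = 1644, DCCLXXXVI = 786, MLXXXVI = 1086
1644 + 786 = 2430
2430 + 1086 = 3516

MMMDXVI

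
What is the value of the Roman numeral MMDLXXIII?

MMDLXXIII: M=1000, M=1000, D=500, L=50, X=10, X=10, I=1, I=1, I=1
1000 + 1000 + 500 + 50 + 10 + 10 + 1 + 1 + 1 = 2573

2573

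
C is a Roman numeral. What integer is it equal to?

C: C=100

100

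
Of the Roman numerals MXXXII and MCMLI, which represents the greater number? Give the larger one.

MXXXII = 1032
MCMLI = 1951
1951 is larger

MCMLI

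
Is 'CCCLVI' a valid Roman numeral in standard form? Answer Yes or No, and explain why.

'CCCLVI': Check the rules: uses only the symbols I, V, X, L, C, D, M; no symbol is repeated more than three times in a row; V, L and D each appear at most once; no smaller symbol precedes a larger one (values never increase from left to right). Value: C (100) + C (100) + C (100) + L (50) + V (5) + I (1) = 356. So it is a valid standard Roman numeral.

Yes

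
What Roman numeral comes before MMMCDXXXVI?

MMMCDXXXVI = 3436; previous is 3435

MMMCDXXXV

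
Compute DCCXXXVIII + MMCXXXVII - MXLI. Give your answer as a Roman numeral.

DCCXXXVIII = 738, MMCXXXVII = 2137, MXLI = 1041
738 + 2137 = 2875
2875 - 1041 = 1834

MDCCCXXXIV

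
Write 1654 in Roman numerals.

Convert 1654 to Roman numerals:
  1654 contains 1×1000 (M)
  654 contains 1×500 (D)
  154 contains 1×100 (C)
  54 contains 1×50 (L)
  4 contains 1×4 (IV)

MDCLIV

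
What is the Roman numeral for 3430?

Convert 3430 to Roman numerals:
  3430 contains 3×1000 (MMM)
  430 contains 1×400 (CD)
  30 contains 3×10 (XXX)

MMMCDXXX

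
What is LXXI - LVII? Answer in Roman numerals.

LXXI = 71
LVII = 57
71 - 57 = 14

XIV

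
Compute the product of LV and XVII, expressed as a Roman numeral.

LV = 55
XVII = 17
55 × 17 = 935

CMXXXV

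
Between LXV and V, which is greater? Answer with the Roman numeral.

LXV = 65
V = 5
65 is larger

LXV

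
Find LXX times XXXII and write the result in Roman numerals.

LXX = 70
XXXII = 32
70 × 32 = 2240

MMCCXL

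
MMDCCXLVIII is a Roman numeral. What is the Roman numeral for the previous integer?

MMDCCXLVIII = 2748; previous is 2747

MMDCCXLVII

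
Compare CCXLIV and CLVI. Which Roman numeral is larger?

CCXLIV = 244
CLVI = 156
244 is larger

CCXLIV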